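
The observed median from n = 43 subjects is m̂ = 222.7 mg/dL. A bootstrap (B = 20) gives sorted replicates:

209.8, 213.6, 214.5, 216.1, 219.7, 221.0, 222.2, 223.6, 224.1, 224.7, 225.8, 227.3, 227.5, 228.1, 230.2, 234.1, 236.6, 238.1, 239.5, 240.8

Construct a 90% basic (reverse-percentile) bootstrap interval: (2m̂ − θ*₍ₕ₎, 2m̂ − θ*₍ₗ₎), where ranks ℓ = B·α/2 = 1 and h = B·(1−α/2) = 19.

Percentile endpoints at ranks 1 and 19: θ*₍1₎ = 209.8, θ*₍19₎ = 239.5.
Basic interval reflects these around m̂:
  lower = 2 × 222.7 − 239.5 = 205.9
  upper = 2 × 222.7 − 209.8 = 235.6

(205.9, 235.6)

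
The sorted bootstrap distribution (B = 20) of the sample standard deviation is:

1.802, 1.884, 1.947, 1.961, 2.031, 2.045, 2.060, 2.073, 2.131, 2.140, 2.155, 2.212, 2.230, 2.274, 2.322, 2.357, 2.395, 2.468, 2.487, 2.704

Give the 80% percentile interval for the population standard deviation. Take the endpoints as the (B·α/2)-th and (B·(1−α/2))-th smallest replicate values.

α = 0.20; lower rank = 20 × 0.100 = 2; upper rank = 20 × 0.900 = 18.
The 2nd smallest replicate is 1.884; the 18th is 2.468.

(1.884, 2.468)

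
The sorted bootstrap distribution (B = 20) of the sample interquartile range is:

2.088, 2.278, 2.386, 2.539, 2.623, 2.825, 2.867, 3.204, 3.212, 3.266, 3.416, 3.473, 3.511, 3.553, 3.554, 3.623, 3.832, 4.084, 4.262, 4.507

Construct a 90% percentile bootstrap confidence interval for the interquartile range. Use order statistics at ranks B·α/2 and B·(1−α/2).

α = 0.10; lower rank = 20 × 0.050 = 1; upper rank = 20 × 0.950 = 19.
The 1st smallest replicate is 2.088; the 19th is 4.262.

(2.088, 4.262)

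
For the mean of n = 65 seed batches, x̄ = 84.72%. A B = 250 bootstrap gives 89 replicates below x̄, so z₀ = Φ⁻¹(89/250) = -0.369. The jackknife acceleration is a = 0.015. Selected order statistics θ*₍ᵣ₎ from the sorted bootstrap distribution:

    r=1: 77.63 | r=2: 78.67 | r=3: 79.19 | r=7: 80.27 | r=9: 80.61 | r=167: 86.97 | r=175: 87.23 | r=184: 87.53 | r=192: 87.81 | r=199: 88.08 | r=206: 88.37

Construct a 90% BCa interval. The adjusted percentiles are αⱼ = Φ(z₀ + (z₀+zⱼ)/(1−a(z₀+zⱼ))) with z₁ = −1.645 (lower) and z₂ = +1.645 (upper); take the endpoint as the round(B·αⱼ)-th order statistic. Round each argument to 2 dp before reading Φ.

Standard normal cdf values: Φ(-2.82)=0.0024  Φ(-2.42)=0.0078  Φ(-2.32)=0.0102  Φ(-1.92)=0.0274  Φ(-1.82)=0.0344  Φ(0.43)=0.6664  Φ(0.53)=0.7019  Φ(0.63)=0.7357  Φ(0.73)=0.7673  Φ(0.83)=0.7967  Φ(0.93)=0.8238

Lower: z₀ + z₁ = -0.369 + (-1.645) = -2.014; 1 − a(z₀+z₁) = 1 − (0.015)(-2.014) = 1.0302; argument = -0.369 + (-2.014)/1.0302 = -2.3239 → -2.32.
α₁ = Φ(-2.32) = 0.0102; rank = round(250 × 0.0102) = 3; θ*₍3₎ = 79.19.
Upper: z₀ + z₂ = 1.276; 1 − a(z₀+z₂) = 0.9809; argument = 0.9319 → 0.93; α₂ = 0.8238; rank = 206; θ*₍206₎ = 88.37.

(79.19, 88.37)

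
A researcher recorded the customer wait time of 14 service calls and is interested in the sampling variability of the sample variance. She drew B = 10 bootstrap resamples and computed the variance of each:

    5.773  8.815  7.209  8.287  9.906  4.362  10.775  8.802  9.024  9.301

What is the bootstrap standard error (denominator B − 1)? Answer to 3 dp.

Bootstrap SE is the standard deviation of the 10 replicate variances.
Mean of replicates: (5.773 + 8.815 + 7.209 + 8.287 + 9.906 + 4.362 + 10.775 + 8.802 + 9.024 + 9.301) / 10 = 82.2540 / 10 = 8.2254
Sum of squared deviations: (−2.4524)² + (+0.5896)² + (−1.0164)² + (+0.0616)² + (+1.6806)² + (−3.8634)² + (+2.5496)² + (+0.5766)² + (+0.7986)² + (+1.0756)² = 33.7766
Variance = 33.7766 / 9 = 3.7530
SE* = √3.7530

SE* = 1.937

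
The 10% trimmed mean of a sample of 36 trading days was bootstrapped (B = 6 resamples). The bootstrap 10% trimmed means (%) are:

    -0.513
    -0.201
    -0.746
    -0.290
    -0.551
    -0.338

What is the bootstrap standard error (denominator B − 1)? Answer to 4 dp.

SE* = 0.2007

Bootstrap SE is the standard deviation of the 6 replicate 10% trimmed means.
Mean of replicates: ((-0.513) + (-0.201) + (-0.746) + (-0.290) + (-0.551) + (-0.338)) / 6 = -2.639000 / 6 = -0.439833
Sum of squared deviations: (−0.073167)² + (+0.238833)² + (−0.306167)² + (+0.149833)² + (−0.111167)² + (+0.101833)² = 0.201311
Variance = 0.201311 / 5 = 0.040262
SE* = √0.040262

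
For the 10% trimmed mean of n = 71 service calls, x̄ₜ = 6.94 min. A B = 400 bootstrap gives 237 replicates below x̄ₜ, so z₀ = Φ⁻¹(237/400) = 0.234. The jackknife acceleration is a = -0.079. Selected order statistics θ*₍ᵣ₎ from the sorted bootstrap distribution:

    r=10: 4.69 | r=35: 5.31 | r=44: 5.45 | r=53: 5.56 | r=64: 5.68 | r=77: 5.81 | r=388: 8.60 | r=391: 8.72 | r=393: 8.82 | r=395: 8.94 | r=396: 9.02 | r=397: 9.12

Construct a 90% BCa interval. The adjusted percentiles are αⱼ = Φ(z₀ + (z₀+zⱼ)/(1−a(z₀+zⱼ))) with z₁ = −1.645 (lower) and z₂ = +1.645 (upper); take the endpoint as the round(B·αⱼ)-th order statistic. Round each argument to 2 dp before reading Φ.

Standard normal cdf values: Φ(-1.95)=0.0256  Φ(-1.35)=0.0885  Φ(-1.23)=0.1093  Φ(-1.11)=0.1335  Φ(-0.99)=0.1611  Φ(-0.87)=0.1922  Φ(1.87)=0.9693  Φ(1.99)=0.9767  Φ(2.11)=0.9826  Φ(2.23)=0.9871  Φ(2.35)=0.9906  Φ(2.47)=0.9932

Lower: z₀ + z₁ = 0.234 + (-1.645) = -1.411; 1 − a(z₀+z₁) = 1 − (-0.079)(-1.411) = 0.8885; argument = 0.234 + (-1.411)/0.8885 = -1.3540 → -1.35.
α₁ = Φ(-1.35) = 0.0885; rank = round(400 × 0.0885) = 35; θ*₍35₎ = 5.31.
Upper: z₀ + z₂ = 1.879; 1 − a(z₀+z₂) = 1.1484; argument = 1.8701 → 1.87; α₂ = 0.9693; rank = 388; θ*₍388₎ = 8.60.

(5.31, 8.60)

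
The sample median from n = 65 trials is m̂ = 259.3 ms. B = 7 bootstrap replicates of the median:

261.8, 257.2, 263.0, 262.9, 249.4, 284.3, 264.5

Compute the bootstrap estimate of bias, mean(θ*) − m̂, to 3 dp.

mean(θ*) = (261.8 + 257.2 + 263.0 + 262.9 + 249.4 + 284.3 + 264.5) / 7 = 263.3000
bias = 263.3000 − 259.3

bias = +4.000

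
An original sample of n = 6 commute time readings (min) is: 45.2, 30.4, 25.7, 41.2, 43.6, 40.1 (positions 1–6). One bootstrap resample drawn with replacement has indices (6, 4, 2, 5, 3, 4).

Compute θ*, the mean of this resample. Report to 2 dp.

Resample values: 40.1, 41.2, 30.4, 43.6, 25.7, 41.2.
Mean = (40.1 + 41.2 + 30.4 + 43.6 + 25.7 + 41.2) / 6 = 222.20 / 6 = 37.03

θ* = 37.03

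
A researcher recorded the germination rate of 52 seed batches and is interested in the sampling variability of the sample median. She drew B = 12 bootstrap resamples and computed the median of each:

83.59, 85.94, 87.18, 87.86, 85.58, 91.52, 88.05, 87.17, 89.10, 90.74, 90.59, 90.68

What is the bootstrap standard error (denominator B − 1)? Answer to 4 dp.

Bootstrap SE is the standard deviation of the 12 replicate medians.
Mean of replicates: (83.59 + 85.94 + 87.18 + 87.86 + 85.58 + 91.52 + 88.05 + 87.17 + 89.10 + 90.74 + 90.59 + 90.68) / 12 = 1058.00000 / 12 = 88.16667
Sum of squared deviations: (−4.57667)² + (−2.22667)² + (−0.98667)² + (−0.30667)² + (−2.58667)² + (+3.35333)² + (−0.11667)² + (−0.99667)² + (+0.93333)² + (+2.57333)² + (+2.42333)² + (+2.51333)² = 65.59667
Variance = 65.59667 / 11 = 5.96333
SE* = √5.96333

SE* = 2.4420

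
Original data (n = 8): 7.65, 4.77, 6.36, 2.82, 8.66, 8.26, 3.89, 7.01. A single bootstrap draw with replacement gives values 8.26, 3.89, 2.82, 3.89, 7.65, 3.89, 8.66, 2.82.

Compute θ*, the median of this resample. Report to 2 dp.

θ* = 3.89

Sorted: 2.82, 2.82, 3.89, 3.89, 3.89, 7.65, 8.26, 8.66
Median = average of the two middle values = 3.89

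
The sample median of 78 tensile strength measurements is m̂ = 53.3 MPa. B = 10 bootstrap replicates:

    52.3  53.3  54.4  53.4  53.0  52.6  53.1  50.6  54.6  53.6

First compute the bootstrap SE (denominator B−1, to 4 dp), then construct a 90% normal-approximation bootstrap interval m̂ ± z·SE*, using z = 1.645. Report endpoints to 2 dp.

Mean of replicates = 53.0900; sum of squared deviations = 11.4690; SE* = √(11.4690/9) = 1.1289
Margin = 1.645 × 1.1289 = 1.857
Interval: 53.3 ± 1.857

(51.44, 55.16)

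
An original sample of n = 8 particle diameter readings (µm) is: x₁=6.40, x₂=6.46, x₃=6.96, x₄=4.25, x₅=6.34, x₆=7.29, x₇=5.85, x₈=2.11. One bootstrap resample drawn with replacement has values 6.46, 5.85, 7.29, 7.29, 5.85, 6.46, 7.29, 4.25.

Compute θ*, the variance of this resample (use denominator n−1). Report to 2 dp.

θ* = 1.08

Mean = 6.3425; sum of squared deviations = 7.5846
s² = 7.5846 / 7 = 1.0835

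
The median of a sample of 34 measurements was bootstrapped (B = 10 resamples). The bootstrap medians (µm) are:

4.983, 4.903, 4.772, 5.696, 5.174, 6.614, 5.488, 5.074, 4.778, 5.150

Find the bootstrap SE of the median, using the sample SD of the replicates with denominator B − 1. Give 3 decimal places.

Bootstrap SE is the standard deviation of the 10 replicate medians.
Mean of replicates: (4.983 + 4.903 + 4.772 + 5.696 + 5.174 + 6.614 + 5.488 + 5.074 + 4.778 + 5.150) / 10 = 52.6320 / 10 = 5.2632
Sum of squared deviations: (−0.2802)² + (−0.3602)² + (−0.4912)² + (+0.4328)² + (−0.0892)² + (+1.3508)² + (+0.2248)² + (−0.1892)² + (−0.4852)² + (−0.1132)² = 2.8040
Variance = 2.8040 / 9 = 0.3116
SE* = √0.3116

SE* = 0.558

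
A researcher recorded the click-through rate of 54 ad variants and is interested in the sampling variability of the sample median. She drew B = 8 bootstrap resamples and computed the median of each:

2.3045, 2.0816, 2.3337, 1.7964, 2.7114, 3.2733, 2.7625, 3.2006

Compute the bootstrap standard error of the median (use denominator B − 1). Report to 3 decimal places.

Bootstrap SE is the standard deviation of the 8 replicate medians.
Mean of replicates: (2.3045 + 2.0816 + 2.3337 + 1.7964 + 2.7114 + 3.2733 + 2.7625 + 3.2006) / 8 = 20.46400 / 8 = 2.55800
Sum of squared deviations: (−0.25350)² + (−0.47640)² + (−0.22430)² + (−0.76160)² + (+0.15340)² + (+0.71530)² + (+0.20450)² + (+0.64260)² = 1.91150
Variance = 1.91150 / 7 = 0.27307
SE* = √0.27307

SE* = 0.523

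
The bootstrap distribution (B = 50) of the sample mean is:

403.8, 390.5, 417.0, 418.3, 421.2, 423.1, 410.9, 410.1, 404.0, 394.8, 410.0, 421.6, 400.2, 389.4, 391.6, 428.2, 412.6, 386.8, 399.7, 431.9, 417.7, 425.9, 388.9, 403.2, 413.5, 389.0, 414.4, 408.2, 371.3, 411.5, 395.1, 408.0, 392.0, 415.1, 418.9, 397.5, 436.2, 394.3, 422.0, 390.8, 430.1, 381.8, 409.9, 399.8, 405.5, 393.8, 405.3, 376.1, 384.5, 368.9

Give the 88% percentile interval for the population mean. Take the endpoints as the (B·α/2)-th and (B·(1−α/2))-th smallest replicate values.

Sorted replicates: 368.9, 371.3, 376.1, 381.8, 384.5, 386.8, 388.9, 389.0, 389.4, 390.5, 390.8, 391.6, 392.0, 393.8, 394.3, 394.8, 395.1, 397.5, 399.7, 399.8, 400.2, 403.2, 403.8, 404.0, 405.3, 405.5, 408.0, 408.2, 409.9, 410.0, 410.1, 410.9, 411.5, 412.6, 413.5, 414.4, 415.1, 417.0, 417.7, 418.3, 418.9, 421.2, 421.6, 422.0, 423.1, 425.9, 428.2, 430.1, 431.9, 436.2
α = 0.12; lower rank = 50 × 0.060 = 3; upper rank = 50 × 0.940 = 47.
The 3rd smallest replicate is 376.1; the 47th is 428.2.

(376.1, 428.2)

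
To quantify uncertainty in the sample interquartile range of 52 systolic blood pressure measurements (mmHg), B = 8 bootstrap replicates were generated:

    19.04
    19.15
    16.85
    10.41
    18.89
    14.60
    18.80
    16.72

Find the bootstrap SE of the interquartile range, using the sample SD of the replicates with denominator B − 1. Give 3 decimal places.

Bootstrap SE is the standard deviation of the 8 replicate interquartile ranges.
Mean of replicates: (19.04 + 19.15 + 16.85 + 10.41 + 18.89 + 14.60 + 18.80 + 16.72) / 8 = 134.4600 / 8 = 16.8075
Sum of squared deviations: (+2.2325)² + (+2.3425)² + (+0.0425)² + (−6.3975)² + (+2.0825)² + (−2.2075)² + (+1.9925)² + (−0.0875)² = 64.5887
Variance = 64.5887 / 7 = 9.2270
SE* = √9.2270

SE* = 3.038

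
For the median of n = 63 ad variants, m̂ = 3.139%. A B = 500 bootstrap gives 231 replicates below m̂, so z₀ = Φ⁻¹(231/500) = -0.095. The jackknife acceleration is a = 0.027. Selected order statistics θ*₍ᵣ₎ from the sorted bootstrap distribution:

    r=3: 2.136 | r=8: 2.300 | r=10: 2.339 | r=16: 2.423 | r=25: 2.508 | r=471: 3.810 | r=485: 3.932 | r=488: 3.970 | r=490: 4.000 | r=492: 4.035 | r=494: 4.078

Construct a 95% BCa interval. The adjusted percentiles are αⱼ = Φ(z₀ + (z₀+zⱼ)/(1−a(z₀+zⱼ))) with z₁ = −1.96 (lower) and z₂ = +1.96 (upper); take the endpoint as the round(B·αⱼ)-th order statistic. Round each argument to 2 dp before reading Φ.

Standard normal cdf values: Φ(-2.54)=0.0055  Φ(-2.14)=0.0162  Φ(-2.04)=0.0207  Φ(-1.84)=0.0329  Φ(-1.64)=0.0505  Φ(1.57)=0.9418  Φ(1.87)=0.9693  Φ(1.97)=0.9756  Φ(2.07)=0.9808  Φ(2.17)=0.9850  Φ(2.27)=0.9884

Lower: z₀ + z₁ = -0.095 + (-1.960) = -2.055; 1 − a(z₀+z₁) = 1 − (0.027)(-2.055) = 1.0555; argument = -0.095 + (-2.055)/1.0555 = -2.0420 → -2.04.
α₁ = Φ(-2.04) = 0.0207; rank = round(500 × 0.0207) = 10; θ*₍10₎ = 2.339.
Upper: z₀ + z₂ = 1.865; 1 − a(z₀+z₂) = 0.9496; argument = 1.8689 → 1.87; α₂ = 0.9693; rank = 485; θ*₍485₎ = 3.932.

(2.339, 3.932)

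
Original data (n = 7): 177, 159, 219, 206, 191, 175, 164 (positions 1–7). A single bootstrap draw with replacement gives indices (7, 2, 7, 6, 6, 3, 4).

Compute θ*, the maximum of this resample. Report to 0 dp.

Resample values: 164, 159, 164, 175, 175, 219, 206.
Maximum = 219

θ* = 219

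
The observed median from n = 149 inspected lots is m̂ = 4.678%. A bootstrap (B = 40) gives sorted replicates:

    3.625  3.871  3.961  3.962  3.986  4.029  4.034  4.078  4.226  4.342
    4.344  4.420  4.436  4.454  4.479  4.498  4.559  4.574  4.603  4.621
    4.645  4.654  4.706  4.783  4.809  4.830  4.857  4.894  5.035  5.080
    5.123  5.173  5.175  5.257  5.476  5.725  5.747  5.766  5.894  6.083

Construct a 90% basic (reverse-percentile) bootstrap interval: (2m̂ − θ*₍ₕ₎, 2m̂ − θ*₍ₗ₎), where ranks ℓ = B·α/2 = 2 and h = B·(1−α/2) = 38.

(3.590, 5.485)

Percentile endpoints at ranks 2 and 38: θ*₍2₎ = 3.871, θ*₍38₎ = 5.766.
Basic interval reflects these around m̂:
  lower = 2 × 4.678 − 5.766 = 3.590
  upper = 2 × 4.678 − 3.871 = 5.485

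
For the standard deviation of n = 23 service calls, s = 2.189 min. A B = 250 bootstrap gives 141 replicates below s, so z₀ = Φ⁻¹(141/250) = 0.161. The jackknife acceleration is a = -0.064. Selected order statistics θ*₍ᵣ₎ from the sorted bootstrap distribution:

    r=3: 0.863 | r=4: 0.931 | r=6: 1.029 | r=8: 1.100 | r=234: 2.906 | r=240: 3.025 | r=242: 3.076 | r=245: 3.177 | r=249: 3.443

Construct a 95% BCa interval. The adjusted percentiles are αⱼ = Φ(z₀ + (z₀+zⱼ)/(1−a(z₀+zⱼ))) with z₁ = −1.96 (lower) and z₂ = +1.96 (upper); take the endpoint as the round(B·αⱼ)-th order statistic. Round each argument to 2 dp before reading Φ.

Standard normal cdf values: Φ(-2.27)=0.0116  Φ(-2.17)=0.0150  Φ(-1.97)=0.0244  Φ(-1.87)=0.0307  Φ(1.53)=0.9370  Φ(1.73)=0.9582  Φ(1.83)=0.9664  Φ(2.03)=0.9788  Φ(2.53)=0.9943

Lower: z₀ + z₁ = 0.161 + (-1.960) = -1.799; 1 − a(z₀+z₁) = 1 − (-0.064)(-1.799) = 0.8849; argument = 0.161 + (-1.799)/0.8849 = -1.8721 → -1.87.
α₁ = Φ(-1.87) = 0.0307; rank = round(250 × 0.0307) = 8; θ*₍8₎ = 1.100.
Upper: z₀ + z₂ = 2.121; 1 − a(z₀+z₂) = 1.1357; argument = 2.0285 → 2.03; α₂ = 0.9788; rank = 245; θ*₍245₎ = 3.177.

(1.100, 3.177)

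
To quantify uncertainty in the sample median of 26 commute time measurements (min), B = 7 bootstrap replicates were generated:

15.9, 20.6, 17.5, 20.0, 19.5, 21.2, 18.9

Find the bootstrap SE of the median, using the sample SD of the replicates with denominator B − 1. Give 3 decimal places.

Bootstrap SE is the standard deviation of the 7 replicate medians.
Mean of replicates: (15.9 + 20.6 + 17.5 + 20.0 + 19.5 + 21.2 + 18.9) / 7 = 133.6000 / 7 = 19.0857
Sum of squared deviations: (−3.1857)² + (+1.5143)² + (−1.5857)² + (+0.9143)² + (+0.4143)² + (+2.1143)² + (−0.1857)² = 20.4686
Variance = 20.4686 / 6 = 3.4114
SE* = √3.4114

SE* = 1.847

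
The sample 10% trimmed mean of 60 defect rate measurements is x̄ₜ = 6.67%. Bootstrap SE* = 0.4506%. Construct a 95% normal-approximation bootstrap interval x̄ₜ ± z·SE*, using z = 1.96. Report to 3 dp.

Margin = 1.96 × 0.4506 = 0.8832
Interval: 6.67 ± 0.8832

(5.787, 7.553)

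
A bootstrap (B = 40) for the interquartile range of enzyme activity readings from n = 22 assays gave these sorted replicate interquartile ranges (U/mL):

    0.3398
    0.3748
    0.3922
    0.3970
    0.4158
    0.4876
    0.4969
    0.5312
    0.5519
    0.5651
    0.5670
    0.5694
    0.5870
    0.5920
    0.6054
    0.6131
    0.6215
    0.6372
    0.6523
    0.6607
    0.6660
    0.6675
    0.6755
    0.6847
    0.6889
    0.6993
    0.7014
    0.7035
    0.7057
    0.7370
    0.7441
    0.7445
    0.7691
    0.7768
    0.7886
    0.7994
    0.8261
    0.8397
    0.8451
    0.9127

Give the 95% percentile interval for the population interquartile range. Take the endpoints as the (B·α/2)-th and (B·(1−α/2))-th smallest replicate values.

α = 0.05; lower rank = 40 × 0.025 = 1; upper rank = 40 × 0.975 = 39.
The 1st smallest replicate is 0.3398; the 39th is 0.8451.

(0.3398, 0.8451)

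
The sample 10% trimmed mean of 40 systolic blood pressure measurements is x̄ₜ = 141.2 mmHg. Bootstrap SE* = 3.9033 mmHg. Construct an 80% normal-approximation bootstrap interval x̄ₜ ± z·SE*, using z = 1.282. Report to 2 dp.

(136.20, 146.20)

Margin = 1.282 × 3.9033 = 5.004
Interval: 141.2 ± 5.004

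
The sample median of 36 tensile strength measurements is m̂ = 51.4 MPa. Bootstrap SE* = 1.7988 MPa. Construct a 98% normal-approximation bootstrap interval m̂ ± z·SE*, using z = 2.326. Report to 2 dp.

Margin = 2.326 × 1.7988 = 4.184
Interval: 51.4 ± 4.184

(47.22, 55.58)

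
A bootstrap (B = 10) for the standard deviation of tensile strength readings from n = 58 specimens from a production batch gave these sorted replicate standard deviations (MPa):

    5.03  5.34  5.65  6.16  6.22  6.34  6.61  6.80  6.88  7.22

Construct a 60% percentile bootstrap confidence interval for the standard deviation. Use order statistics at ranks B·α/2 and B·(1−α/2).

α = 0.40; lower rank = 10 × 0.200 = 2; upper rank = 10 × 0.800 = 8.
The 2nd smallest replicate is 5.34; the 8th is 6.80.

(5.34, 6.80)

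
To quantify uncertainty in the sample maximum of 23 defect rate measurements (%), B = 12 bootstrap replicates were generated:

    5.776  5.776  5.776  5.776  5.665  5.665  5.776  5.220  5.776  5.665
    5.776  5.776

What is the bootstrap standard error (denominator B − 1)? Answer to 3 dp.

Bootstrap SE is the standard deviation of the 12 replicate maximums.
Mean of replicates: (5.776 + 5.776 + 5.776 + 5.776 + 5.665 + 5.665 + 5.776 + 5.220 + 5.776 + 5.665 + 5.776 + 5.776) / 12 = 68.4230 / 12 = 5.7019
Sum of squared deviations: (+0.0741)² + (+0.0741)² + (+0.0741)² + (+0.0741)² + (−0.0369)² + (−0.0369)² + (+0.0741)² + (−0.4819)² + (+0.0741)² + (−0.0369)² + (+0.0741)² + (+0.0741)² = 0.2802
Variance = 0.2802 / 11 = 0.0255
SE* = √0.0255

SE* = 0.160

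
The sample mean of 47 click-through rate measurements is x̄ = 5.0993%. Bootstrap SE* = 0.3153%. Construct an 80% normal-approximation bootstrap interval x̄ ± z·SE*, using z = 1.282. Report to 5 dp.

Margin = 1.282 × 0.3153 = 0.404215
Interval: 5.0993 ± 0.404215

(4.69509, 5.50351)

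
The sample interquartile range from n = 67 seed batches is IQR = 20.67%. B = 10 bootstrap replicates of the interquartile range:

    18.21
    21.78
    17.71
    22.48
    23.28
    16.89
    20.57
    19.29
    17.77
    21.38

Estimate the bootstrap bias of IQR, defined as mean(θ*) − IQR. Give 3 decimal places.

mean(θ*) = (18.21 + 21.78 + 17.71 + 22.48 + 23.28 + 16.89 + 20.57 + 19.29 + 17.77 + 21.38) / 10 = 19.9360
bias = 19.9360 − 20.67

bias = −0.734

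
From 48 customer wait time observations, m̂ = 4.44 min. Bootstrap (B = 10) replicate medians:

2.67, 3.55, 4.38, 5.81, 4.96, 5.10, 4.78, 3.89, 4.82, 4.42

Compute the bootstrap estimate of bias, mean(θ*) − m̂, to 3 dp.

mean(θ*) = (2.67 + 3.55 + 4.38 + 5.81 + 4.96 + 5.10 + 4.78 + 3.89 + 4.82 + 4.42) / 10 = 4.4380
bias = 4.4380 − 4.44

bias = −0.002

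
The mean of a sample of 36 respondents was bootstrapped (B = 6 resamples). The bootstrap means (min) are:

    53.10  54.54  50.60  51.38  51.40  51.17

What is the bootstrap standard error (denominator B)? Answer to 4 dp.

Bootstrap SE is the standard deviation of the 6 replicate means.
Mean of replicates: (53.10 + 54.54 + 50.60 + 51.38 + 51.40 + 51.17) / 6 = 312.19000 / 6 = 52.03167
Sum of squared deviations: (+1.06833)² + (+2.50833)² + (−1.43167)² + (−0.65167)² + (−0.63167)² + (−0.86167)² = 11.04888
Variance = 11.04888 / 6 = 1.84148
SE* = √1.84148

SE* = 1.3570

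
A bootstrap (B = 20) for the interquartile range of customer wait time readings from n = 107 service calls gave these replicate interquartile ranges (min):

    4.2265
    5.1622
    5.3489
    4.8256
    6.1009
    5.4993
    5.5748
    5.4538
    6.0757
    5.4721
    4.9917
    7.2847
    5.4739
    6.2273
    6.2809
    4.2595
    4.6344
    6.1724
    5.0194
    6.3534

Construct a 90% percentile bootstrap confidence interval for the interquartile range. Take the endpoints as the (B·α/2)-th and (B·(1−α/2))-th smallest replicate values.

Sorted replicates: 4.2265, 4.2595, 4.6344, 4.8256, 4.9917, 5.0194, 5.1622, 5.3489, 5.4538, 5.4721, 5.4739, 5.4993, 5.5748, 6.0757, 6.1009, 6.1724, 6.2273, 6.2809, 6.3534, 7.2847
α = 0.10; lower rank = 20 × 0.050 = 1; upper rank = 20 × 0.950 = 19.
The 1st smallest replicate is 4.2265; the 19th is 6.3534.

(4.2265, 6.3534)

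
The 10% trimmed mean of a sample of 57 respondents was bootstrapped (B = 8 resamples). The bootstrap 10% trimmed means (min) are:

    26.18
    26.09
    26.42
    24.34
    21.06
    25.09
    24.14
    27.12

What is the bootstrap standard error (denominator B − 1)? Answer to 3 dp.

Bootstrap SE is the standard deviation of the 8 replicate 10% trimmed means.
Mean of replicates: (26.18 + 26.09 + 26.42 + 24.34 + 21.06 + 25.09 + 24.14 + 27.12) / 8 = 200.4400 / 8 = 25.0550
Sum of squared deviations: (+1.1250)² + (+1.0350)² + (+1.3650)² + (−0.7150)² + (−3.9950)² + (+0.0350)² + (−0.9150)² + (+2.0650)² = 25.7740
Variance = 25.7740 / 7 = 3.6820
SE* = √3.6820

SE* = 1.919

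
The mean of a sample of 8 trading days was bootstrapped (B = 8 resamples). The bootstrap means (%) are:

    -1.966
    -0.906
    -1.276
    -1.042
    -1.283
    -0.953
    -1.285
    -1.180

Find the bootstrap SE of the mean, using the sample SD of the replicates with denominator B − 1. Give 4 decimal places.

Bootstrap SE is the standard deviation of the 8 replicate means.
Mean of replicates: ((-1.966) + (-0.906) + (-1.276) + (-1.042) + (-1.283) + (-0.953) + (-1.285) + (-1.180)) / 8 = -9.89100 / 8 = -1.23638
Sum of squared deviations: (−0.72962)² + (+0.33037)² + (−0.03963)² + (+0.19437)² + (−0.04662)² + (+0.28338)² + (−0.04862)² + (+0.05638)² = 0.76887
Variance = 0.76887 / 7 = 0.10984
SE* = √0.10984

SE* = 0.3314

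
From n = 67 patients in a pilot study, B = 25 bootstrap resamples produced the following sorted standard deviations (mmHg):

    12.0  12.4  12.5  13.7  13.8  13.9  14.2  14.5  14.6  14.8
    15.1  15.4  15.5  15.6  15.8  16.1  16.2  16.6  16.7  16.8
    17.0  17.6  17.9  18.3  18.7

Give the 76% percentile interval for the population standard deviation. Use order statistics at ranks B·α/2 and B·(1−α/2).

α = 0.24; lower rank = 25 × 0.120 = 3; upper rank = 25 × 0.880 = 22.
The 3rd smallest replicate is 12.5; the 22nd is 17.6.

(12.5, 17.6)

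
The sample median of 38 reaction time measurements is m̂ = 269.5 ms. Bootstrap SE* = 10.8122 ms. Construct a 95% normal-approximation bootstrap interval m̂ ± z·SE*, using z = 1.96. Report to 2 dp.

Margin = 1.96 × 10.8122 = 21.192
Interval: 269.5 ± 21.192

(248.31, 290.69)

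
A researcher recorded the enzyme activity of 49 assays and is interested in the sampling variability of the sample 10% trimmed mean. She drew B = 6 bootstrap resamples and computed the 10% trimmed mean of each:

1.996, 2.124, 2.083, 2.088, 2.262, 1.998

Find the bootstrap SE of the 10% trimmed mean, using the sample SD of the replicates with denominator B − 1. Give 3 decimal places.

Bootstrap SE is the standard deviation of the 6 replicate 10% trimmed means.
Mean of replicates: (1.996 + 2.124 + 2.083 + 2.088 + 2.262 + 1.998) / 6 = 12.5510 / 6 = 2.0918
Sum of squared deviations: (−0.0958)² + (+0.0322)² + (−0.0088)² + (−0.0038)² + (+0.1702)² + (−0.0938)² = 0.0481
Variance = 0.0481 / 5 = 0.0096
SE* = √0.0096

SE* = 0.098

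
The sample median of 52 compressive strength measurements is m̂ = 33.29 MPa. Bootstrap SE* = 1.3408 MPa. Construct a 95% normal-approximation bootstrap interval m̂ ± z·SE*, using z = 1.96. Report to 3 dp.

Margin = 1.96 × 1.3408 = 2.6280
Interval: 33.29 ± 2.6280

(30.662, 35.918)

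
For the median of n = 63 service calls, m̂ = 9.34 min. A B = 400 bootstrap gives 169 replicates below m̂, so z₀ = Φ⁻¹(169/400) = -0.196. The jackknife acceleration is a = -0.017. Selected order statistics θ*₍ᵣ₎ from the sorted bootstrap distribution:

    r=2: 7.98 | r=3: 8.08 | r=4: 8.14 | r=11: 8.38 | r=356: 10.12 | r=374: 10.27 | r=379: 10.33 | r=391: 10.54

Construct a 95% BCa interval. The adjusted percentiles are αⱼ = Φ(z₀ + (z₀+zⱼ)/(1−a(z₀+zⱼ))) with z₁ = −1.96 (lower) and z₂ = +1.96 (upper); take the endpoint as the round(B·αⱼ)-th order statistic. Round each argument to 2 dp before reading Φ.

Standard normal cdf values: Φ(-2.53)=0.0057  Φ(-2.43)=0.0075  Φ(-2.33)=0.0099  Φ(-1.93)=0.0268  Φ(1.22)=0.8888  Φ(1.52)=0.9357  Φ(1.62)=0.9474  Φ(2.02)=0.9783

Lower: z₀ + z₁ = -0.196 + (-1.960) = -2.156; 1 − a(z₀+z₁) = 1 − (-0.017)(-2.156) = 0.9633; argument = -0.196 + (-2.156)/0.9633 = -2.4340 → -2.43.
α₁ = Φ(-2.43) = 0.0075; rank = round(400 × 0.0075) = 3; θ*₍3₎ = 8.08.
Upper: z₀ + z₂ = 1.764; 1 − a(z₀+z₂) = 1.0300; argument = 1.5166 → 1.52; α₂ = 0.9357; rank = 374; θ*₍374₎ = 10.27.

(8.08, 10.27)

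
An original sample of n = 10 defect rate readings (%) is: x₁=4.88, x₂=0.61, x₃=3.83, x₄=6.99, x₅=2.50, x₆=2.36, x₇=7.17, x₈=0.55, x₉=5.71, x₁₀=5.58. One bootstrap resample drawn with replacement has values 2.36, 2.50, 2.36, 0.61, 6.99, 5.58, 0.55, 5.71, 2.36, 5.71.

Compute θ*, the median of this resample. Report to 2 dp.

θ* = 2.43

Sorted: 0.55, 0.61, 2.36, 2.36, 2.36, 2.50, 5.58, 5.71, 5.71, 6.99
Median = average of the two middle values = 2.43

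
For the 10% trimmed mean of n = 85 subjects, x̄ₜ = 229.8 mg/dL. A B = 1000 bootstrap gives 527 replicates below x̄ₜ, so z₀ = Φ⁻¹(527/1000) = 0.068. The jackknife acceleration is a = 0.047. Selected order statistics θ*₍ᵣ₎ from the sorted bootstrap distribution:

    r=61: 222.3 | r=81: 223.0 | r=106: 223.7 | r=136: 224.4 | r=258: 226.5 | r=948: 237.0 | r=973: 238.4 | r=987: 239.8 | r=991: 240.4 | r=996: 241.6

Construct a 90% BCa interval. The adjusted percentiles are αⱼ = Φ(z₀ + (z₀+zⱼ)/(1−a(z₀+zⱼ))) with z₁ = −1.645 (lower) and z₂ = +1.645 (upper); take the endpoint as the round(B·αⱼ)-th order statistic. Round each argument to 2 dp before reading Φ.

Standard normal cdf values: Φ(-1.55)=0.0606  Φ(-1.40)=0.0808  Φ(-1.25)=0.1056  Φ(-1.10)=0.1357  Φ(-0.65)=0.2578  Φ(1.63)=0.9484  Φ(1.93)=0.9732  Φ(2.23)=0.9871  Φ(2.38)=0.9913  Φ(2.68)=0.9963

Lower: z₀ + z₁ = 0.068 + (-1.645) = -1.577; 1 − a(z₀+z₁) = 1 − (0.047)(-1.577) = 1.0741; argument = 0.068 + (-1.577)/1.0741 = -1.4002 → -1.40.
α₁ = Φ(-1.40) = 0.0808; rank = round(1000 × 0.0808) = 81; θ*₍81₎ = 223.0.
Upper: z₀ + z₂ = 1.713; 1 − a(z₀+z₂) = 0.9195; argument = 1.9310 → 1.93; α₂ = 0.9732; rank = 973; θ*₍973₎ = 238.4.

(223.0, 238.4)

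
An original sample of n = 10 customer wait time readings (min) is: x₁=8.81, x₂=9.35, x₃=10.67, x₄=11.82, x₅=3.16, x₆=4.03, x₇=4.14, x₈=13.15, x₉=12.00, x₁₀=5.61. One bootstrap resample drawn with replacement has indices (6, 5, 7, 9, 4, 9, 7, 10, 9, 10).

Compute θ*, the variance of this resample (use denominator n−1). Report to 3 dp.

θ* = 15.554

Resample values: 4.03, 3.16, 4.14, 12.00, 11.82, 12.00, 4.14, 5.61, 12.00, 5.61.
Mean = 7.4510; sum of squared deviations = 139.9883
s² = 139.9883 / 9 = 15.5543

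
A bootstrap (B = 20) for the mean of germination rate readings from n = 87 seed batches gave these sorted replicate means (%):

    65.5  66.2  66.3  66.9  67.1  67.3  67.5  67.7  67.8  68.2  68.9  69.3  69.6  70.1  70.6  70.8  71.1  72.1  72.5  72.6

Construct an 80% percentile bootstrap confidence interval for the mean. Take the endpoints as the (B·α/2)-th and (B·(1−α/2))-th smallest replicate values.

α = 0.20; lower rank = 20 × 0.100 = 2; upper rank = 20 × 0.900 = 18.
The 2nd smallest replicate is 66.2; the 18th is 72.1.

(66.2, 72.1)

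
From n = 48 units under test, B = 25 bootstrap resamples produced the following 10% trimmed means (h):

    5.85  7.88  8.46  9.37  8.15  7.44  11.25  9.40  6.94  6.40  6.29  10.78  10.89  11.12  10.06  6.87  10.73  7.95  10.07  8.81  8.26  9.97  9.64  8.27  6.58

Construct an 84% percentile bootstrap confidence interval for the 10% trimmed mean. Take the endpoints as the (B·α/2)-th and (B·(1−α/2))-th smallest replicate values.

Sorted replicates: 5.85, 6.29, 6.40, 6.58, 6.87, 6.94, 7.44, 7.88, 7.95, 8.15, 8.26, 8.27, 8.46, 8.81, 9.37, 9.40, 9.64, 9.97, 10.06, 10.07, 10.73, 10.78, 10.89, 11.12, 11.25
α = 0.16; lower rank = 25 × 0.080 = 2; upper rank = 25 × 0.920 = 23.
The 2nd smallest replicate is 6.29; the 23rd is 10.89.

(6.29, 10.89)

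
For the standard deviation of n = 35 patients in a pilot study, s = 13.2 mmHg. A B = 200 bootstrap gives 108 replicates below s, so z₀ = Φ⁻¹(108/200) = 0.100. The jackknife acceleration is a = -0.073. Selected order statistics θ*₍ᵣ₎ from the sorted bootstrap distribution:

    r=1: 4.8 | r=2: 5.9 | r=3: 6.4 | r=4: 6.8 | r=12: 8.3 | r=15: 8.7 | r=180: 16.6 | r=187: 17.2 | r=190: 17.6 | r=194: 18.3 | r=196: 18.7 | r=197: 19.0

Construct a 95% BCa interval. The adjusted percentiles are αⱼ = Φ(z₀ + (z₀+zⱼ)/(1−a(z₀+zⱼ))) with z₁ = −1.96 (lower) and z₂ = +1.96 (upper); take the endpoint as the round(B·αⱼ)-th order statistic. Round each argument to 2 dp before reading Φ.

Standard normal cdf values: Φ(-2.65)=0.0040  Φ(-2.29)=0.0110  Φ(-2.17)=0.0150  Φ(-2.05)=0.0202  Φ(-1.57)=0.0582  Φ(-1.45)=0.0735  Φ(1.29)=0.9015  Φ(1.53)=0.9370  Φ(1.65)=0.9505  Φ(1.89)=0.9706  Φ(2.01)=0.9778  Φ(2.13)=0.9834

Lower: z₀ + z₁ = 0.100 + (-1.960) = -1.860; 1 − a(z₀+z₁) = 1 − (-0.073)(-1.860) = 0.8642; argument = 0.100 + (-1.860)/0.8642 = -2.0522 → -2.05.
α₁ = Φ(-2.05) = 0.0202; rank = round(200 × 0.0202) = 4; θ*₍4₎ = 6.8.
Upper: z₀ + z₂ = 2.060; 1 − a(z₀+z₂) = 1.1504; argument = 1.8907 → 1.89; α₂ = 0.9706; rank = 194; θ*₍194₎ = 18.3.

(6.8, 18.3)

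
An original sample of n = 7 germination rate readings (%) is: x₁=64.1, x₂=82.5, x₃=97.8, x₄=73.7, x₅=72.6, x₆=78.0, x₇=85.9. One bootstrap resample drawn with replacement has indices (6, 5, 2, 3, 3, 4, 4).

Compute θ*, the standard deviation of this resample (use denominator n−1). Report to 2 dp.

θ* = 11.11

Resample values: 78.0, 72.6, 82.5, 97.8, 97.8, 73.7, 73.7.
Mean = 82.3000; sum of squared deviations = 741.0400
s² = 741.0400 / 6 = 123.5067
s = √123.5067 = 11.11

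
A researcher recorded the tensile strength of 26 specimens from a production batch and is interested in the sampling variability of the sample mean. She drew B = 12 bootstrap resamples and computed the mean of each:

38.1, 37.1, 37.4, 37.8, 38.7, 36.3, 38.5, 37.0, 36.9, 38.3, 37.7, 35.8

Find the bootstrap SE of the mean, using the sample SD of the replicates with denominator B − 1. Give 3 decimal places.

Bootstrap SE is the standard deviation of the 12 replicate means.
Mean of replicates: (38.1 + 37.1 + 37.4 + 37.8 + 38.7 + 36.3 + 38.5 + 37.0 + 36.9 + 38.3 + 37.7 + 35.8) / 12 = 449.6000 / 12 = 37.4667
Sum of squared deviations: (+0.6333)² + (−0.3667)² + (−0.0667)² + (+0.3333)² + (+1.2333)² + (−1.1667)² + (+1.0333)² + (−0.4667)² + (−0.5667)² + (+0.8333)² + (+0.2333)² + (−1.6667)² = 8.6667
Variance = 8.6667 / 11 = 0.7879
SE* = √0.7879

SE* = 0.888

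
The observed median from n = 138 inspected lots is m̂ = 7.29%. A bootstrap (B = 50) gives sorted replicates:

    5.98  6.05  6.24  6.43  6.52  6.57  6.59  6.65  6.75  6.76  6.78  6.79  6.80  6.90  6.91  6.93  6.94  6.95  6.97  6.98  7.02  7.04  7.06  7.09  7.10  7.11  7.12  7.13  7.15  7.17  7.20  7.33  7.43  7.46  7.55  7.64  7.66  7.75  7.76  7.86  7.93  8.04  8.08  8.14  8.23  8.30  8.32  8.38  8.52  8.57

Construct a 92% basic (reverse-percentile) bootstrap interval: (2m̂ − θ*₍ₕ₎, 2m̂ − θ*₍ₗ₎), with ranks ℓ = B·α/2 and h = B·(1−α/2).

Percentile endpoints at ranks 2 and 48: θ*₍2₎ = 6.05, θ*₍48₎ = 8.38.
Basic interval reflects these around m̂:
  lower = 2 × 7.29 − 8.38 = 6.20
  upper = 2 × 7.29 − 6.05 = 8.53

(6.20, 8.53)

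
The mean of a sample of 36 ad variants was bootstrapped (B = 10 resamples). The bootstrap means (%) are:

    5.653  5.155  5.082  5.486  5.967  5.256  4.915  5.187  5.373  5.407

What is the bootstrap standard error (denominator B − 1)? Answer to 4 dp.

SE* = 0.3035

Bootstrap SE is the standard deviation of the 10 replicate means.
Mean of replicates: (5.653 + 5.155 + 5.082 + 5.486 + 5.967 + 5.256 + 4.915 + 5.187 + 5.373 + 5.407) / 10 = 53.48100 / 10 = 5.34810
Sum of squared deviations: (+0.30490)² + (−0.19310)² + (−0.26610)² + (+0.13790)² + (+0.61890)² + (−0.09210)² + (−0.43310)² + (−0.16110)² + (+0.02490)² + (+0.05890)² = 0.82921
Variance = 0.82921 / 9 = 0.09213
SE* = √0.09213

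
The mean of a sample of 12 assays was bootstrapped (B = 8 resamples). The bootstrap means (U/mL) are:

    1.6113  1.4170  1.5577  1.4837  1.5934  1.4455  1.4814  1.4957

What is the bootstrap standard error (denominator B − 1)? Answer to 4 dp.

Bootstrap SE is the standard deviation of the 8 replicate means.
Mean of replicates: (1.6113 + 1.4170 + 1.5577 + 1.4837 + 1.5934 + 1.4455 + 1.4814 + 1.4957) / 8 = 12.08570 / 8 = 1.51071
Sum of squared deviations: (+0.10059)² + (−0.09371)² + (+0.04699)² + (−0.02701)² + (+0.08269)² + (−0.06521)² + (−0.02931)² + (−0.01501)² = 0.03401
Variance = 0.03401 / 7 = 0.00486
SE* = √0.00486

SE* = 0.0697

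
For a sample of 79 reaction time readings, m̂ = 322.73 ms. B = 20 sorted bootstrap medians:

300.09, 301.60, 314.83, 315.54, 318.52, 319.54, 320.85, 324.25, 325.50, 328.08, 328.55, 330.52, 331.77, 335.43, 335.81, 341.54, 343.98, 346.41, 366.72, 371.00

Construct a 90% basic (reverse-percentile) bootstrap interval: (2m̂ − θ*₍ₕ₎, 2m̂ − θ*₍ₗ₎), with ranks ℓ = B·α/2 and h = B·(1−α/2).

Percentile endpoints at ranks 1 and 19: θ*₍1₎ = 300.09, θ*₍19₎ = 366.72.
Basic interval reflects these around m̂:
  lower = 2 × 322.73 − 366.72 = 278.74
  upper = 2 × 322.73 − 300.09 = 345.37

(278.74, 345.37)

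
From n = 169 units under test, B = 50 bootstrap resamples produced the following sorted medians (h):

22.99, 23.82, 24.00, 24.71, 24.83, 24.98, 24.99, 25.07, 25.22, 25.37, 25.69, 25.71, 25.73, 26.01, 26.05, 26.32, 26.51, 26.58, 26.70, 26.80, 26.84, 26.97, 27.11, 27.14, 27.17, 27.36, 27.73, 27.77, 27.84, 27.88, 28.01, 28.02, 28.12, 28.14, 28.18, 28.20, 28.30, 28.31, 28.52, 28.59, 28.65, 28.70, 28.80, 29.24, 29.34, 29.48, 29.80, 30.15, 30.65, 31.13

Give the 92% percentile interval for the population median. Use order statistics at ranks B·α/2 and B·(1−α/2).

(23.82, 30.15)

α = 0.08; lower rank = 50 × 0.040 = 2; upper rank = 50 × 0.960 = 48.
The 2nd smallest replicate is 23.82; the 48th is 30.15.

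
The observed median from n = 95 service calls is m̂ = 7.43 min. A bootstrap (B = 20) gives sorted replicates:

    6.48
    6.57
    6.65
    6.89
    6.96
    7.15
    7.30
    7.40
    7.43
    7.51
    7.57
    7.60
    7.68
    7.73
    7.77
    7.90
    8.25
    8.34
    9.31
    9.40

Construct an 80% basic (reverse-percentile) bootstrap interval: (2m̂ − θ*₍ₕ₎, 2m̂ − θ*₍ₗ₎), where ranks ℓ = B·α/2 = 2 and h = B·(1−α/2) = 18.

(6.52, 8.29)

Percentile endpoints at ranks 2 and 18: θ*₍2₎ = 6.57, θ*₍18₎ = 8.34.
Basic interval reflects these around m̂:
  lower = 2 × 7.43 − 8.34 = 6.52
  upper = 2 × 7.43 − 6.57 = 8.29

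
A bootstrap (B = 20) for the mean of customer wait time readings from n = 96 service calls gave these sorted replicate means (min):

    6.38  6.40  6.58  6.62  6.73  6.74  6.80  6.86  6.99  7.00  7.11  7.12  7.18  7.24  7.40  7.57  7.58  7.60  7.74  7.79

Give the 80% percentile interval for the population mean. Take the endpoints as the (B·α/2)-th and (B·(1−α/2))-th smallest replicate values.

α = 0.20; lower rank = 20 × 0.100 = 2; upper rank = 20 × 0.900 = 18.
The 2nd smallest replicate is 6.40; the 18th is 7.60.

(6.40, 7.60)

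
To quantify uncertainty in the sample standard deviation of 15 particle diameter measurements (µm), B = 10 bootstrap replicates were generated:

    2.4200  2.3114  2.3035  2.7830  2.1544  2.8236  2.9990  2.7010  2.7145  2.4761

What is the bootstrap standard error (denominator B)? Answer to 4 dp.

SE* = 0.2596

Bootstrap SE is the standard deviation of the 10 replicate standard deviations.
Mean of replicates: (2.4200 + 2.3114 + 2.3035 + 2.7830 + 2.1544 + 2.8236 + 2.9990 + 2.7010 + 2.7145 + 2.4761) / 10 = 25.68650 / 10 = 2.56865
Sum of squared deviations: (−0.14865)² + (−0.25725)² + (−0.26515)² + (+0.21435)² + (−0.41425)² + (+0.25495)² + (+0.43035)² + (+0.13235)² + (+0.14585)² + (−0.09255)² = 0.67368
Variance = 0.67368 / 10 = 0.06737
SE* = √0.06737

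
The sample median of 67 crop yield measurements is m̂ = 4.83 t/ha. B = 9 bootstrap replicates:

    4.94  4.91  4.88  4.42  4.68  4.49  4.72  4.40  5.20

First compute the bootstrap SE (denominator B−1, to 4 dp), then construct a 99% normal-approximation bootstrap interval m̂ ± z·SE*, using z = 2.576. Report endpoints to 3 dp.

(4.134, 5.526)

Mean of replicates = 4.7378; sum of squared deviations = 0.5846; SE* = √(0.5846/8) = 0.2703
Margin = 2.576 × 0.2703 = 0.6963
Interval: 4.83 ± 0.6963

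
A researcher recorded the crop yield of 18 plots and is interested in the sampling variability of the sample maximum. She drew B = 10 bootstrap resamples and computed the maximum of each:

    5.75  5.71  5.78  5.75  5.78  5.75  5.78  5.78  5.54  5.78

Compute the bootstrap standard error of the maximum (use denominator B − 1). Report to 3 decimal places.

Bootstrap SE is the standard deviation of the 10 replicate maximums.
Mean of replicates: (5.75 + 5.71 + 5.78 + 5.75 + 5.78 + 5.75 + 5.78 + 5.78 + 5.54 + 5.78) / 10 = 57.4000 / 10 = 5.7400
Sum of squared deviations: (+0.0100)² + (−0.0300)² + (+0.0400)² + (+0.0100)² + (+0.0400)² + (+0.0100)² + (+0.0400)² + (+0.0400)² + (−0.2000)² + (+0.0400)² = 0.0492
Variance = 0.0492 / 9 = 0.0055
SE* = √0.0055

SE* = 0.074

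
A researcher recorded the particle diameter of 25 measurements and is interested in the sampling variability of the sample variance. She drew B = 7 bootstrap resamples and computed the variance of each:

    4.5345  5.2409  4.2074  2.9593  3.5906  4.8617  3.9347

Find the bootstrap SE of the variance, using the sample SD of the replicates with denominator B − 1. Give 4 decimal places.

SE* = 0.7761

Bootstrap SE is the standard deviation of the 7 replicate variances.
Mean of replicates: (4.5345 + 5.2409 + 4.2074 + 2.9593 + 3.5906 + 4.8617 + 3.9347) / 7 = 29.32910 / 7 = 4.18987
Sum of squared deviations: (+0.34463)² + (+1.05103)² + (+0.01753)² + (−1.23057)² + (−0.59927)² + (+0.67183)² + (−0.25517)² = 3.61364
Variance = 3.61364 / 6 = 0.60227
SE* = √0.60227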